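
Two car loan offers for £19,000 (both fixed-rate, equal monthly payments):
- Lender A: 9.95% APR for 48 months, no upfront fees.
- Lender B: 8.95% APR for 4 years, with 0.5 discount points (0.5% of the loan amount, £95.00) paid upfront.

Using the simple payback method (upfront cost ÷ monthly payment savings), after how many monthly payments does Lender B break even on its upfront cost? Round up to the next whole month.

Lender A: monthly rate = 9.95%/12 = 0.0082917; payment = 19,000 × 0.0082917 / (1 − (1+0.0082917)^−48) = £481.43.
Lender B: monthly rate = 8.95%/12 = 0.0074583; payment = 19,000 × 0.0074583 / (1 − (1+0.0074583)^−48) = £472.36.
Monthly savings = £481.43 − £472.36 = £9.07.
Break-even = £95.00 / £9.07 = 10.47 → 11 months.

11 months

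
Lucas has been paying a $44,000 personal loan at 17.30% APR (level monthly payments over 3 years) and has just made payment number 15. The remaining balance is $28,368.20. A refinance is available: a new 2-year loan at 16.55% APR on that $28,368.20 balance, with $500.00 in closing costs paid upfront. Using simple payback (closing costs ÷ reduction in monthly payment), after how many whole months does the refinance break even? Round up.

3 months

Current payment = 44,000 × 17.3%/12 / (1 − (1+0.0144167)^−36) = $1,575.30.
Refinanced payment = 28,368.20 × 0.0137917 / (1 − (1+0.0137917)^−24) = $1,396.46.
Monthly savings = $1,575.30 − $1,396.46 = $178.84.
Break-even = $500.00 / $178.84 = 2.80 → 3 months.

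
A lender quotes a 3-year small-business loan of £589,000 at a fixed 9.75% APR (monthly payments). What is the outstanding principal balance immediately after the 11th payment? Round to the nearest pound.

With monthly rate i = 9.75%/12 = 0.0081250, the balance after k of n payments is P · [(1+i)^n − (1+i)^k] / [(1+i)^n − 1].
(1+0.0081250)^36 = 1.33819022 and (1+0.0081250)^11 = 1.09309582, so the balance is 589,000 × (1.33819022 − 1.09309582) / (1.33819022 − 1) = £426,862.15.

£426,862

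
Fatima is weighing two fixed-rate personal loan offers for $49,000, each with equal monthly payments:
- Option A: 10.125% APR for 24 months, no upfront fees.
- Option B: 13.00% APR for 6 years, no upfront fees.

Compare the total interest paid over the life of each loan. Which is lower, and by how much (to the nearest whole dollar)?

Option A: at 10.125% the monthly rate is 0.0084375, so the payment is 49,000 × 0.0084375 / (1 − 1.0084375^−24) = $2,263.93.
Total interest on Option A = 24 × $2,263.93 − $49,000 = $5,334.32.
Option B: monthly rate = 13%/12 = 0.0108333; payment = 49,000 × 0.0108333 / (1 − (1+0.0108333)^−72) = $983.63.
Total interest on Option B = 72 × $983.63 − $49,000 = $21,821.36.
Option A is lower by $16,487.04.

Option A by $16,487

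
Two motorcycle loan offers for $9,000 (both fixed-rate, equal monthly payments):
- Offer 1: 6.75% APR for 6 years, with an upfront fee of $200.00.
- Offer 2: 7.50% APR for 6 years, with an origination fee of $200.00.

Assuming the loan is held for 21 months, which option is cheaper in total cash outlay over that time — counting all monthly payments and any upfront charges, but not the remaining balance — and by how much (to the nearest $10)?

Offer 1 by $70

Offer 1: monthly rate = 6.75%/12 = 0.0056250; payment = 9,000 × 0.0056250 / (1 − (1+0.0056250)^−72) = $152.36.
Offer 2: at 7.50% the monthly rate is 0.0062500, so the payment is 9,000 × 0.0062500 / (1 − 1.0062500^−72) = $155.61.
Over 21 months: Offer 1 costs 21 × $152.36 + $200.00 = $3,399.56; Offer 2 costs 21 × $155.61 + $200.00 = $3,467.81.
Offer 1 is cheaper by $3,467.81 − $3,399.56 = $68.25.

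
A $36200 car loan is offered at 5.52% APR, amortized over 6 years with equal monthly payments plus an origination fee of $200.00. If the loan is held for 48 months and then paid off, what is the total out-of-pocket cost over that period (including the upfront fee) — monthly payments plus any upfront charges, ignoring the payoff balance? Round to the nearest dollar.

$28,605

At 5.52% the monthly rate is 0.0046000, so the payment is 36,200 × 0.0046000 / (1 − 1.0046000^−72) = $591.77.
Total outlay = 48 × $591.77 + $200.00 = $28,604.96.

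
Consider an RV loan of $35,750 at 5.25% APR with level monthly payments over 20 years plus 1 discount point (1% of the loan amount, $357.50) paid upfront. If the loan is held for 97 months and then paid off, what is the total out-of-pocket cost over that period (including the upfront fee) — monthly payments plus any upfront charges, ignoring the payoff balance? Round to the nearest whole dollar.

$23,725

At 5.25% the monthly rate is 0.0043750, so the payment is 35,750 × 0.0043750 / (1 − 1.0043750^−240) = $240.90.
Total outlay = 97 × $240.90 + $357.50 = $23,724.80.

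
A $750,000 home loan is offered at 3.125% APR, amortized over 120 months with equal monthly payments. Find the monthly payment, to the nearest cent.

$7,285.41

Monthly rate = 3.125%/12 = 0.0026042; payment = 750,000 × 0.0026042 / (1 − (1+0.0026042)^−120) = $7,285.41.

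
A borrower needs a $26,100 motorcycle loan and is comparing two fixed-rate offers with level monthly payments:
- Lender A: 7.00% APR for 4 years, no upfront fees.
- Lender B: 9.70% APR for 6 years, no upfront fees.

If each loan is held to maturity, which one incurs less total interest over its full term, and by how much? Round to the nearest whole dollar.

Lender A by $4,530

Lender A: monthly rate = 7%/12 = 0.0058333; payment = 26,100 × 0.0058333 / (1 − (1+0.0058333)^−48) = $625.00.
Total interest on Lender A = 48 × $625.00 − $26,100 = $3,900.00.
Lender B: at 9.70% the monthly rate is 0.0080833, so the payment is 26,100 × 0.0080833 / (1 − 1.0080833^−72) = $479.59.
Total interest on Lender B = 72 × $479.59 − $26,100 = $8,430.48.
Lender A is lower by $4,530.48.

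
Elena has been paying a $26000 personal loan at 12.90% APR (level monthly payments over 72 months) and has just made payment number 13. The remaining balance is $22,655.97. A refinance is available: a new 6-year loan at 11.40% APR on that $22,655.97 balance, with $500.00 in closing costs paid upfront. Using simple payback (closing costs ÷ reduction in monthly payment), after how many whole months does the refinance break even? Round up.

Current payment = 26,000 × 12.9%/12 / (1 − (1+0.0107500)^−72) = $520.56.
Refinanced payment = 22,655.97 × 0.0095000 / (1 − (1+0.0095000)^−72) = $435.89.
Monthly savings = $520.56 − $435.89 = $84.67.
Break-even = $500.00 / $84.67 = 5.91 → 6 months.

6 months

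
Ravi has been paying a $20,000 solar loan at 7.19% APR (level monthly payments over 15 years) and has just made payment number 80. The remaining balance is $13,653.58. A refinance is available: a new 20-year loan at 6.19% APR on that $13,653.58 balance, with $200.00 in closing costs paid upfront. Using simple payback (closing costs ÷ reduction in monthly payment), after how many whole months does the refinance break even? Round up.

3 months

Current payment = 20,000 × 7.19%/12 / (1 − (1+0.0059917)^−180) = $181.90.
Refinanced payment = 13,653.58 × 0.0051583 / (1 − (1+0.0051583)^−240) = $99.32.
Monthly savings = $181.90 − $99.32 = $82.58.
Break-even = $200.00 / $82.58 = 2.42 → 3 months.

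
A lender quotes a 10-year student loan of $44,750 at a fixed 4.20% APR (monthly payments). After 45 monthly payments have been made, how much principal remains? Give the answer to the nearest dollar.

$30,122

With monthly rate i = 4.2%/12 = 0.0035000, the balance after k of n payments is P · [(1+i)^n − (1+i)^k] / [(1+i)^n − 1].
(1+0.0035000)^120 = 1.52084593 and (1+0.0035000)^45 = 1.17025891, so the balance is 44,750 × (1.52084593 − 1.17025891) / (1.52084593 − 1) = $30,121.71.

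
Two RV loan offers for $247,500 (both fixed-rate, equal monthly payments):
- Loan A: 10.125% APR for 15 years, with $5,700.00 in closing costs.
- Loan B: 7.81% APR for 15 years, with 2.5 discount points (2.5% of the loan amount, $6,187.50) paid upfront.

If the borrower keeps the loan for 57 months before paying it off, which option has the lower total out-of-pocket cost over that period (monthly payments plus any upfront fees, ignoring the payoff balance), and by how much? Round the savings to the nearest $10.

Loan B by $18,920

Loan A: at 10.125% the monthly rate is 0.0084375, so the payment is 247,500 × 0.0084375 / (1 − 1.0084375^−180) = $2,678.61.
Loan B: monthly rate = 7.81%/12 = 0.0065083; payment = 247,500 × 0.0065083 / (1 − (1+0.0065083)^−180) = $2,338.17.
Over 57 months: Loan A costs 57 × $2,678.61 + $5,700.00 = $158,380.77; Loan B costs 57 × $2,338.17 + $6,187.50 = $139,463.19.
Loan B is cheaper by $158,380.77 − $139,463.19 = $18,917.58.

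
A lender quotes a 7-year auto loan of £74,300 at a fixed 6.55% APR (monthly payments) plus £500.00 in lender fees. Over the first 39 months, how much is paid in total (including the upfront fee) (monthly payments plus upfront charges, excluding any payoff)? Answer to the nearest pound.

£43,599

At 6.55% the monthly rate is 0.0054583, so the payment is 74,300 × 0.0054583 / (1 − 1.0054583^−84) = £1,105.11.
Total outlay = 39 × £1,105.11 + £500.00 = £43,599.29.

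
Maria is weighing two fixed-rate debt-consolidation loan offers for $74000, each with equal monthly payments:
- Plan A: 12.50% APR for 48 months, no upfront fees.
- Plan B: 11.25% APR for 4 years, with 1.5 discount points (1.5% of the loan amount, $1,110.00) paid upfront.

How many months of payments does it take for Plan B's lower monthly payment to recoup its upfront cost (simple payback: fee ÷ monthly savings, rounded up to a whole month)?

Plan A: at 12.50% the monthly rate is 0.0104167, so the payment is 74,000 × 0.0104167 / (1 − 1.0104167^−48) = $1,966.92.
Plan B: monthly rate = 11.25%/12 = 0.0093750; payment = 74,000 × 0.0093750 / (1 − (1+0.0093750)^−48) = $1,921.57.
Monthly savings = $1,966.92 − $1,921.57 = $45.35.
Break-even = $1,110.00 / $45.35 = 24.48 → 25 months.

25 months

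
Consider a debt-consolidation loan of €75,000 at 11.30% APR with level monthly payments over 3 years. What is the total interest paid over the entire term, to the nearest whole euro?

€13,779

Monthly rate = 11.3%/12 = 0.0094167; payment = 75,000 × 0.0094167 / (1 − (1+0.0094167)^−36) = €2,466.07.
Total paid = 36 × €2,466.07 = €88,778.52; interest = €88,778.52 − €75,000 = €13,778.52.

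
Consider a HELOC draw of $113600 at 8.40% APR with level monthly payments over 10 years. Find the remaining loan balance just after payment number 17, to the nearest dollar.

With monthly rate i = 8.4%/12 = 0.0070000, the balance after k of n payments is P · [(1+i)^n − (1+i)^k] / [(1+i)^n − 1].
(1+0.0070000)^120 = 2.30959838 and (1+0.0070000)^17 = 1.12590306, so the balance is 113,600 × (2.30959838 − 1.12590306) / (2.30959838 − 1) = $102,678.65.

$102,679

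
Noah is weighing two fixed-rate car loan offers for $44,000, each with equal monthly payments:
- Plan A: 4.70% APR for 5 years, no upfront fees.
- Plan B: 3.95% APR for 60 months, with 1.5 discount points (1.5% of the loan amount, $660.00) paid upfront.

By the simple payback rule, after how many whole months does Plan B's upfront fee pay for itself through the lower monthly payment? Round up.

Plan A: monthly rate = 4.7%/12 = 0.0039167; payment = 44,000 × 0.0039167 / (1 − (1+0.0039167)^−60) = $824.30.
Plan B: at 3.95% the monthly rate is 0.0032917, so the payment is 44,000 × 0.0032917 / (1 − 1.0032917^−60) = $809.33.
Monthly savings = $824.30 − $809.33 = $14.97.
Break-even = $660.00 / $14.97 = 44.09 → 45 months.

45 months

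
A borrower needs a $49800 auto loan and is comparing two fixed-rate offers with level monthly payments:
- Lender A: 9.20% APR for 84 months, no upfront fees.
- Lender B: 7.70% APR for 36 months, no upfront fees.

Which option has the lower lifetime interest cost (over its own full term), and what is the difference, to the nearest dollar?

Lender B by $11,797

Lender A: monthly rate = 9.2%/12 = 0.0076667; payment = 49,800 × 0.0076667 / (1 − (1+0.0076667)^−84) = $806.30.
Total interest on Lender A = 84 × $806.30 − $49,800 = $17,929.20.
Lender B: at 7.70% the monthly rate is 0.0064167, so the payment is 49,800 × 0.0064167 / (1 − 1.0064167^−36) = $1,553.67.
Total interest on Lender B = 36 × $1,553.67 − $49,800 = $6,132.12.
Lender B is lower by $11,797.08.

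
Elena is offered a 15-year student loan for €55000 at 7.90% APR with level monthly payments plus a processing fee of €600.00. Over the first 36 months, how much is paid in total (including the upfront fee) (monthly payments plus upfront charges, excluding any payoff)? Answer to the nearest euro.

€19,408

At 7.90% the monthly rate is 0.0065833, so the payment is 55,000 × 0.0065833 / (1 − 1.0065833^−180) = €522.44.
Total outlay = 36 × €522.44 + €600.00 = €19,407.84.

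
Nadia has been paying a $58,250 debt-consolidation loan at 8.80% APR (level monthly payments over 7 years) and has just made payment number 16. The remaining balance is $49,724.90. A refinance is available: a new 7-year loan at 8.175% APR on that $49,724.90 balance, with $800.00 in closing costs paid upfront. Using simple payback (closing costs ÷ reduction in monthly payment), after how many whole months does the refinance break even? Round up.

6 months

Current payment = 58,250 × 8.8%/12 / (1 − (1+0.0073333)^−84) = $931.29.
Refinanced payment = 49,724.90 × 0.0068125 / (1 − (1+0.0068125)^−84) = $779.37.
Monthly savings = $931.29 − $779.37 = $151.92.
Break-even = $800.00 / $151.92 = 5.27 → 6 months.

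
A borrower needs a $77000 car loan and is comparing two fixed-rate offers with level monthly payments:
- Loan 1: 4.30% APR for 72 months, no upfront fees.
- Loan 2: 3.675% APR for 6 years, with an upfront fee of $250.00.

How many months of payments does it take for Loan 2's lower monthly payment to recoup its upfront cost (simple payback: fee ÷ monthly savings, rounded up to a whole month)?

Loan 1: monthly rate = 4.3%/12 = 0.0035833; payment = 77,000 × 0.0035833 / (1 − (1+0.0035833)^−72) = $1,215.23.
Loan 2: at 3.675% the monthly rate is 0.0030625, so the payment is 77,000 × 0.0030625 / (1 − 1.0030625^−72) = $1,193.31.
Monthly savings = $1,215.23 − $1,193.31 = $21.92.
Break-even = $250.00 / $21.92 = 11.41 → 12 months.

12 months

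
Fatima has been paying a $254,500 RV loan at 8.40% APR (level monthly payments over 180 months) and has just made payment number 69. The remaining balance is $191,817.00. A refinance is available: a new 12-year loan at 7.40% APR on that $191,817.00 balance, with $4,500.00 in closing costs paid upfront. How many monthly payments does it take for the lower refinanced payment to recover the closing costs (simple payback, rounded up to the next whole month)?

Current payment = 254,500 × 8.4%/12 / (1 − (1+0.0070000)^−180) = $2,491.27.
Refinanced payment = 191,817.00 × 0.0061667 / (1 − (1+0.0061667)^−144) = $2,013.75.
Monthly savings = $2,491.27 − $2,013.75 = $477.52.
Break-even = $4,500.00 / $477.52 = 9.42 → 10 months.

10 months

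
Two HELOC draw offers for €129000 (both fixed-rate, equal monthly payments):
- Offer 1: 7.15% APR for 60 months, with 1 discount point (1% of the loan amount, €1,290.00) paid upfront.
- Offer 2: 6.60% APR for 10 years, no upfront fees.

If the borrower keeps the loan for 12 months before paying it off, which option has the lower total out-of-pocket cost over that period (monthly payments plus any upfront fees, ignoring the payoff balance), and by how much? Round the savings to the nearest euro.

Offer 1: at 7.15% the monthly rate is 0.0059583, so the payment is 129,000 × 0.0059583 / (1 − 1.0059583^−60) = €2,563.49.
Offer 2: at 6.60% the monthly rate is 0.0055000, so the payment is 129,000 × 0.0055000 / (1 − 1.0055000^−120) = €1,471.34.
Over 12 months: Offer 1 costs 12 × €2,563.49 + €1,290.00 = €32,051.88; Offer 2 costs 12 × €1,471.34 = €17,656.08.
Offer 2 is cheaper by €32,051.88 − €17,656.08 = €14,395.80.

Offer 2 by €14,396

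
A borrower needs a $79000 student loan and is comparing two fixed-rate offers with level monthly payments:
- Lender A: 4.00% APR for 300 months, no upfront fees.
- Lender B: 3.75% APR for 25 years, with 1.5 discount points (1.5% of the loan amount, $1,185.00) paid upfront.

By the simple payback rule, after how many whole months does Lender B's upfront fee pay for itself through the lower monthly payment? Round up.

Lender A: monthly rate = 4%/12 = 0.0033333; payment = 79,000 × 0.0033333 / (1 − (1+0.0033333)^−300) = $416.99.
Lender B: monthly rate = 3.75%/12 = 0.0031250; payment = 79,000 × 0.0031250 / (1 − (1+0.0031250)^−300) = $406.16.
Monthly savings = $416.99 − $406.16 = $10.83.
Break-even = $1,185.00 / $10.83 = 109.42 → 110 months.

110 months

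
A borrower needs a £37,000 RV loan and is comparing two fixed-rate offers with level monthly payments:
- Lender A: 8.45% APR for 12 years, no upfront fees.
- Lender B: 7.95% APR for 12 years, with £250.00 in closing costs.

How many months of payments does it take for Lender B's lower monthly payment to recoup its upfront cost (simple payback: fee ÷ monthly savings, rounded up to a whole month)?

Lender A: at 8.45% the monthly rate is 0.0070417, so the payment is 37,000 × 0.0070417 / (1 − 1.0070417^−144) = £409.69.
Lender B: at 7.95% the monthly rate is 0.0066250, so the payment is 37,000 × 0.0066250 / (1 − 1.0066250^−144) = £399.49.
Monthly savings = £409.69 − £399.49 = £10.20.
Break-even = £250.00 / £10.20 = 24.51 → 25 months.

25 months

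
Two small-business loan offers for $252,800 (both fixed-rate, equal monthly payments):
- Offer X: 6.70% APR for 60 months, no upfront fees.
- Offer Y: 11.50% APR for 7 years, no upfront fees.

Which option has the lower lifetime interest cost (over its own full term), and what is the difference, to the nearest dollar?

Offer X by $71,003

Offer X: monthly rate = 6.7%/12 = 0.0055833; payment = 252,800 × 0.0055833 / (1 − (1+0.0055833)^−60) = $4,970.04.
Total interest on Offer X = 60 × $4,970.04 − $252,800 = $45,402.40.
Offer Y: at 11.50% the monthly rate is 0.0095833, so the payment is 252,800 × 0.0095833 / (1 − 1.0095833^−84) = $4,395.30.
Total interest on Offer Y = 84 × $4,395.30 − $252,800 = $116,405.20.
Offer X is lower by $71,002.80.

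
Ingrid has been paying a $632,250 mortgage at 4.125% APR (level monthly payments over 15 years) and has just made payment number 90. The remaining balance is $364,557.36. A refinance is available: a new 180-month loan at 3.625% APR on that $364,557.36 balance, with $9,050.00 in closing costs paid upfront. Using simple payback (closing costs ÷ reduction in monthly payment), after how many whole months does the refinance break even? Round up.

5 months

Current payment = 632,250 × 4.125%/12 / (1 − (1+0.0034375)^−180) = $4,716.38.
Refinanced payment = 364,557.36 × 0.0030208 / (1 − (1+0.0030208)^−180) = $2,628.59.
Monthly savings = $4,716.38 − $2,628.59 = $2,087.79.
Break-even = $9,050.00 / $2,087.79 = 4.33 → 5 months.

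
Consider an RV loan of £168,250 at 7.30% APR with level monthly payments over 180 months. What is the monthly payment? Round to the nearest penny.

Monthly rate = 7.3%/12 = 0.0060833; payment = 168,250 × 0.0060833 / (1 − (1+0.0060833)^−180) = £1,540.64.

£1,540.64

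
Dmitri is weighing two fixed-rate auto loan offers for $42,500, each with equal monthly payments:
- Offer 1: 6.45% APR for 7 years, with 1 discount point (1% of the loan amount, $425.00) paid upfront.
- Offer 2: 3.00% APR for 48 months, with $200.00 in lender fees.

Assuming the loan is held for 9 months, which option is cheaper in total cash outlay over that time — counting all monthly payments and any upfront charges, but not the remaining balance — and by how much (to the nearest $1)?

Offer 1: monthly rate = 6.45%/12 = 0.0053750; payment = 42,500 × 0.0053750 / (1 − (1+0.0053750)^−84) = $630.07.
Offer 2: at 3.00% the monthly rate is 0.0025000, so the payment is 42,500 × 0.0025000 / (1 − 1.0025000^−48) = $940.71.
Over 9 months: Offer 1 costs 9 × $630.07 + $425.00 = $6,095.63; Offer 2 costs 9 × $940.71 + $200.00 = $8,666.39.
Offer 1 is cheaper by $8,666.39 − $6,095.63 = $2,570.76.

Offer 1 by $2,571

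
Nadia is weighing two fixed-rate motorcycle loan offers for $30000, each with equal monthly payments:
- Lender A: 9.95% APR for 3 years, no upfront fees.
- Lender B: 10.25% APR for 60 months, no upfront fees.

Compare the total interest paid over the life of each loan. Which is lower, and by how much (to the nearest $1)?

Lender A: at 9.95% the monthly rate is 0.0082917, so the payment is 30,000 × 0.0082917 / (1 − 1.0082917^−36) = $967.31.
Total interest on Lender A = 36 × $967.31 − $30,000 = $4,823.16.
Lender B: at 10.25% the monthly rate is 0.0085417, so the payment is 30,000 × 0.0085417 / (1 − 1.0085417^−60) = $641.11.
Total interest on Lender B = 60 × $641.11 − $30,000 = $8,466.60.
Lender A is lower by $3,643.44.

Lender A by $3,643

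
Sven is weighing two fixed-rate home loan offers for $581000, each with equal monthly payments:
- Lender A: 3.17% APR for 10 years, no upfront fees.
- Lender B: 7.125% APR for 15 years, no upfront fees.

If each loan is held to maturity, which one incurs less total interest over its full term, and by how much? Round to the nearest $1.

Lender A by $268,612

Lender A: monthly rate = 3.17%/12 = 0.0026417; payment = 581,000 × 0.0026417 / (1 − (1+0.0026417)^−120) = $5,655.89.
Total interest on Lender A = 120 × $5,655.89 − $581,000 = $97,706.80.
Lender B: monthly rate = 7.125%/12 = 0.0059375; payment = 581,000 × 0.0059375 / (1 − (1+0.0059375)^−180) = $5,262.88.
Total interest on Lender B = 180 × $5,262.88 − $581,000 = $366,318.40.
Lender A is lower by $268,611.60.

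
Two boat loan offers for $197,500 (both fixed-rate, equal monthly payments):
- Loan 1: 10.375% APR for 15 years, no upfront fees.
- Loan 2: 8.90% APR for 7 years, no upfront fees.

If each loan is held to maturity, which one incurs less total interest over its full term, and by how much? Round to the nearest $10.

Loan 1: at 10.375% the monthly rate is 0.0086458, so the payment is 197,500 × 0.0086458 / (1 − 1.0086458^−180) = $2,167.88.
Total interest on Loan 1 = 180 × $2,167.88 − $197,500 = $192,718.40.
Loan 2: monthly rate = 8.9%/12 = 0.0074167; payment = 197,500 × 0.0074167 / (1 − (1+0.0074167)^−84) = $3,167.58.
Total interest on Loan 2 = 84 × $3,167.58 − $197,500 = $68,576.72.
Loan 2 is lower by $124,141.68.

Loan 2 by $124,140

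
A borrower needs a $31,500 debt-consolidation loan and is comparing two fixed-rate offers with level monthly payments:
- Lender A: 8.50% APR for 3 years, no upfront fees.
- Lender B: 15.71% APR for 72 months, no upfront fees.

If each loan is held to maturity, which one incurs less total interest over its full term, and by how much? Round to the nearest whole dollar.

Lender A: monthly rate = 8.5%/12 = 0.0070833; payment = 31,500 × 0.0070833 / (1 − (1+0.0070833)^−36) = $994.38.
Total interest on Lender A = 36 × $994.38 − $31,500 = $4,297.68.
Lender B: monthly rate = 15.71%/12 = 0.0130917; payment = 31,500 × 0.0130917 / (1 − (1+0.0130917)^−72) = $678.27.
Total interest on Lender B = 72 × $678.27 − $31,500 = $17,335.44.
Lender A is lower by $13,037.76.

Lender A by $13,038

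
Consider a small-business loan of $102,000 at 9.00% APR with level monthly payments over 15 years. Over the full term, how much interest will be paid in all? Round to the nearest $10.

$84,220

At 9.00% the monthly rate is 0.0075000, so the payment is 102,000 × 0.0075000 / (1 − 1.0075000^−180) = $1,034.55.
Total paid = 180 × $1,034.55 = $186,219.00; interest = $186,219.00 − $102,000 = $84,219.00.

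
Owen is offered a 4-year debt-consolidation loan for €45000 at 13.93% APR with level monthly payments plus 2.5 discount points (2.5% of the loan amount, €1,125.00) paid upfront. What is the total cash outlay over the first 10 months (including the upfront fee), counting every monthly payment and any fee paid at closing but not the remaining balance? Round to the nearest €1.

€13,406

Monthly rate = 13.93%/12 = 0.0116083; payment = 45,000 × 0.0116083 / (1 − (1+0.0116083)^−48) = €1,228.11.
Total outlay = 10 × €1,228.11 + €1,125.00 = €13,406.10.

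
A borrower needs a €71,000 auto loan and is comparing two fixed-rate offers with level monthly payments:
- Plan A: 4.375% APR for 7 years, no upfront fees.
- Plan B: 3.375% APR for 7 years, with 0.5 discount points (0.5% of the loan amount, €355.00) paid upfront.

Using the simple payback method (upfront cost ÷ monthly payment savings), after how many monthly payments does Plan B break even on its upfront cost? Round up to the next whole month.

Plan A: monthly rate = 4.375%/12 = 0.0036458; payment = 71,000 × 0.0036458 / (1 − (1+0.0036458)^−84) = €982.79.
Plan B: at 3.375% the monthly rate is 0.0028125, so the payment is 71,000 × 0.0028125 / (1 − 1.0028125^−84) = €950.19.
Monthly savings = €982.79 − €950.19 = €32.60.
Break-even = €355.00 / €32.60 = 10.89 → 11 months.

11 months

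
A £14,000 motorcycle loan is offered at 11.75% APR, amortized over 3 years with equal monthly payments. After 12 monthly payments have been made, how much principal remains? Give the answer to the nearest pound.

With monthly rate i = 11.75%/12 = 0.0097917, the balance after k of n payments is P · [(1+i)^n − (1+i)^k] / [(1+i)^n − 1].
(1+0.0097917)^36 = 1.42018253 and (1+0.0097917)^12 = 1.12403902, so the balance is 14,000 × (1.42018253 − 1.12403902) / (1.42018253 − 1) = £9,867.16.

£9,867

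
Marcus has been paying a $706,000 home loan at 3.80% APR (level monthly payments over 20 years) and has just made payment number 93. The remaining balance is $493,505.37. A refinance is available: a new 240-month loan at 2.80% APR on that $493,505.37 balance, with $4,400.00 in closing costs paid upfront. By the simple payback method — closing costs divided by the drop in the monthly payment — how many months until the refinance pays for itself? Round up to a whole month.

Current payment = 706,000 × 3.8%/12 / (1 − (1+0.0031667)^−240) = $4,204.19.
Refinanced payment = 493,505.37 × 0.0023333 / (1 − (1+0.0023333)^−240) = $2,687.82.
Monthly savings = $4,204.19 − $2,687.82 = $1,516.37.
Break-even = $4,400.00 / $1,516.37 = 2.90 → 3 months.

3 months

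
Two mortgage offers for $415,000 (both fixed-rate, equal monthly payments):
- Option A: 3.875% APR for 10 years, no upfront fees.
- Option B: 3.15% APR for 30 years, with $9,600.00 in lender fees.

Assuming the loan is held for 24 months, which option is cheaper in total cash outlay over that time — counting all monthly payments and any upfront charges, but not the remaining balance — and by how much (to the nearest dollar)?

Option A: at 3.875% the monthly rate is 0.0032292, so the payment is 415,000 × 0.0032292 / (1 − 1.0032292^−120) = $4,177.06.
Option B: at 3.15% the monthly rate is 0.0026250, so the payment is 415,000 × 0.0026250 / (1 − 1.0026250^−360) = $1,783.41.
Over 24 months: Option A costs 24 × $4,177.06 = $100,249.44; Option B costs 24 × $1,783.41 + $9,600.00 = $52,401.84.
Option B is cheaper by $100,249.44 − $52,401.84 = $47,847.60.

Option B by $47,848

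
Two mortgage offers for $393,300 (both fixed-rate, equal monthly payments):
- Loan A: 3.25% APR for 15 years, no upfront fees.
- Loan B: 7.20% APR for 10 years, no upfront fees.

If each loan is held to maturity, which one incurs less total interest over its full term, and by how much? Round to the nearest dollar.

Loan A by $55,415

Loan A: at 3.25% the monthly rate is 0.0027083, so the payment is 393,300 × 0.0027083 / (1 − 1.0027083^−180) = $2,763.60.
Total interest on Loan A = 180 × $2,763.60 − $393,300 = $104,148.00.
Loan B: monthly rate = 7.2%/12 = 0.0060000; payment = 393,300 × 0.0060000 / (1 − (1+0.0060000)^−120) = $4,607.19.
Total interest on Loan B = 120 × $4,607.19 − $393,300 = $159,562.80.
Loan A is lower by $55,414.80.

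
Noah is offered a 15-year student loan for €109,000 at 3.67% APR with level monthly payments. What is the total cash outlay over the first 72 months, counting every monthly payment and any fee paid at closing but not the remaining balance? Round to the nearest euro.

€56,761

At 3.67% the monthly rate is 0.0030583, so the payment is 109,000 × 0.0030583 / (1 − 1.0030583^−180) = €788.35.
Total outlay = 72 × €788.35 = €56,761.20.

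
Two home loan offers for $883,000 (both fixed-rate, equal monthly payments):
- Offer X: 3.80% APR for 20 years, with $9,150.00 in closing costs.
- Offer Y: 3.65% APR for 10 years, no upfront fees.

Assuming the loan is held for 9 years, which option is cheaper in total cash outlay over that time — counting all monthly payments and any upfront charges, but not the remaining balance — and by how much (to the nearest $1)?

Offer X by $372,694

Offer X: at 3.80% the monthly rate is 0.0031667, so the payment is 883,000 × 0.0031667 / (1 − 1.0031667^−240) = $5,258.21.
Offer Y: monthly rate = 3.65%/12 = 0.0030417; payment = 883,000 × 0.0030417 / (1 − (1+0.0030417)^−120) = $8,793.80.
Over 108 months: Offer X costs 108 × $5,258.21 + $9,150.00 = $577,036.68; Offer Y costs 108 × $8,793.80 = $949,730.40.
Offer X is cheaper by $949,730.40 − $577,036.68 = $372,693.72.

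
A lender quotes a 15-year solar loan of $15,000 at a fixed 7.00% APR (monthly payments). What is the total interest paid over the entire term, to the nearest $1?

$9,268

At 7.00% the monthly rate is 0.0058333, so the payment is 15,000 × 0.0058333 / (1 − 1.0058333^−180) = $134.82.
Total paid = 180 × $134.82 = $24,267.60; interest = $24,267.60 − $15,000 = $9,267.60.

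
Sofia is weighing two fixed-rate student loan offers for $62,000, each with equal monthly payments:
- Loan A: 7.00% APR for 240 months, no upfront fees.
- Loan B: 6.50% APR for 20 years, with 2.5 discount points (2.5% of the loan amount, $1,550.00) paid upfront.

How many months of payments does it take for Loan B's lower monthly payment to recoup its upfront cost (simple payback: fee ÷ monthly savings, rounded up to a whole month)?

85 months

Loan A: at 7.00% the monthly rate is 0.0058333, so the payment is 62,000 × 0.0058333 / (1 − 1.0058333^−240) = $480.69.
Loan B: at 6.50% the monthly rate is 0.0054167, so the payment is 62,000 × 0.0054167 / (1 − 1.0054167^−240) = $462.26.
Monthly savings = $480.69 − $462.26 = $18.43.
Break-even = $1,550.00 / $18.43 = 84.10 → 85 months.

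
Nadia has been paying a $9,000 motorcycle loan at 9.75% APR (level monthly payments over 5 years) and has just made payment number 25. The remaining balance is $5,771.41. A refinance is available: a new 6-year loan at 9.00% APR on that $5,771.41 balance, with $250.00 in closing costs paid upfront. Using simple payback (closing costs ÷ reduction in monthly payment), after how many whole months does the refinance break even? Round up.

Current payment = 9,000 × 9.75%/12 / (1 − (1+0.0081250)^−60) = $190.12.
Refinanced payment = 5,771.41 × 0.0075000 / (1 − (1+0.0075000)^−72) = $104.03.
Monthly savings = $190.12 − $104.03 = $86.09.
Break-even = $250.00 / $86.09 = 2.90 → 3 months.

3 months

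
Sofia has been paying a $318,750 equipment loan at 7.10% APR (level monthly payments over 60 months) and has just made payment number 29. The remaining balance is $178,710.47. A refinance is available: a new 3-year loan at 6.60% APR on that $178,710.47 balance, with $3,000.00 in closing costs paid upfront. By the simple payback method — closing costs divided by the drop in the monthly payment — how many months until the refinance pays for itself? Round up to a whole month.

4 months

Current payment = 318,750 × 7.1%/12 / (1 − (1+0.0059167)^−60) = $6,326.68.
Refinanced payment = 178,710.47 × 0.0055000 / (1 − (1+0.0055000)^−36) = $5,485.44.
Monthly savings = $6,326.68 − $5,485.44 = $841.24.
Break-even = $3,000.00 / $841.24 = 3.57 → 4 months.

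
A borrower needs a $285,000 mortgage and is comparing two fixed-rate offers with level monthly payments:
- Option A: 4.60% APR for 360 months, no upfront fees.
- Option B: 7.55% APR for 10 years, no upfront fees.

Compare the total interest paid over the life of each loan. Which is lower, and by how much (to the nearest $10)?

Option B by $119,120

Option A: at 4.60% the monthly rate is 0.0038333, so the payment is 285,000 × 0.0038333 / (1 − 1.0038333^−360) = $1,461.04.
Total interest on Option A = 360 × $1,461.04 − $285,000 = $240,974.40.
Option B: monthly rate = 7.55%/12 = 0.0062917; payment = 285,000 × 0.0062917 / (1 − (1+0.0062917)^−120) = $3,390.44.
Total interest on Option B = 120 × $3,390.44 − $285,000 = $121,852.80.
Option B is lower by $119,121.60.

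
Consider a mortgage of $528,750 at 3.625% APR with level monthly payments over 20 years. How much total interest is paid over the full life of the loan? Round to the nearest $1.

$215,396

Monthly rate = 3.625%/12 = 0.0030208; payment = 528,750 × 0.0030208 / (1 − (1+0.0030208)^−240) = $3,100.61.
Total paid = 240 × $3,100.61 = $744,146.40; interest = $744,146.40 − $528,750 = $215,396.40.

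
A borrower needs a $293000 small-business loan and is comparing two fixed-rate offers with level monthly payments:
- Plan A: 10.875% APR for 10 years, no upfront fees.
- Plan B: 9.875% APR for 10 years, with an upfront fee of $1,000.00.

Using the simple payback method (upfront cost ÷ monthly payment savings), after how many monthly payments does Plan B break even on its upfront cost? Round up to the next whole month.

7 months

Plan A: at 10.875% the monthly rate is 0.0090625, so the payment is 293,000 × 0.0090625 / (1 − 1.0090625^−120) = $4,015.37.
Plan B: monthly rate = 9.875%/12 = 0.0082292; payment = 293,000 × 0.0082292 / (1 − (1+0.0082292)^−120) = $3,851.76.
Monthly savings = $4,015.37 − $3,851.76 = $163.61.
Break-even = $1,000.00 / $163.61 = 6.11 → 7 months.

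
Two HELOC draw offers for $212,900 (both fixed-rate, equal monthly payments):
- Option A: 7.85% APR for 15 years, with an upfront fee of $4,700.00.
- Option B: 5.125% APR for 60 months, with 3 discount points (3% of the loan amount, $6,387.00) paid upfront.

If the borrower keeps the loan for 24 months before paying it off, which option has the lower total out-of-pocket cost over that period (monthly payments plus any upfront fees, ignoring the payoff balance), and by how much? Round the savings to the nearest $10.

Option A by $50,020

Option A: monthly rate = 7.85%/12 = 0.0065417; payment = 212,900 × 0.0065417 / (1 − (1+0.0065417)^−180) = $2,016.19.
Option B: at 5.125% the monthly rate is 0.0042708, so the payment is 212,900 × 0.0042708 / (1 − 1.0042708^−60) = $4,029.89.
Over 24 months: Option A costs 24 × $2,016.19 + $4,700.00 = $53,088.56; Option B costs 24 × $4,029.89 + $6,387.00 = $103,104.36.
Option A is cheaper by $103,104.36 − $53,088.56 = $50,015.80.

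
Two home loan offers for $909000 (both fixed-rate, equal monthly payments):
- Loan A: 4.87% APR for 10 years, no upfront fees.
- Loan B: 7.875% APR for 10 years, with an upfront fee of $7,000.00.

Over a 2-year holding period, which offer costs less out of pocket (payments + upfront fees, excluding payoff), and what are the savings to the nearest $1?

Loan A: monthly rate = 4.87%/12 = 0.0040583; payment = 909,000 × 0.0040583 / (1 − (1+0.0040583)^−120) = $9,583.70.
Loan B: at 7.875% the monthly rate is 0.0065625, so the payment is 909,000 × 0.0065625 / (1 − 1.0065625^−120) = $10,968.73.
Over 24 months: Loan A costs 24 × $9,583.70 = $230,008.80; Loan B costs 24 × $10,968.73 + $7,000.00 = $270,249.52.
Loan A is cheaper by $270,249.52 − $230,008.80 = $40,240.72.

Loan A by $40,241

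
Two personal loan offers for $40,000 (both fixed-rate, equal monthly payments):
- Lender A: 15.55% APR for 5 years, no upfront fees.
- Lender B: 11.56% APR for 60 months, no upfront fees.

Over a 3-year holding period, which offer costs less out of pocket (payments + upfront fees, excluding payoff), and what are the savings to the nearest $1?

Lender A: monthly rate = 15.55%/12 = 0.0129583; payment = 40,000 × 0.0129583 / (1 − (1+0.0129583)^−60) = $963.18.
Lender B: at 11.56% the monthly rate is 0.0096333, so the payment is 40,000 × 0.0096333 / (1 − 1.0096333^−60) = $880.91.
Over 36 months: Lender A costs 36 × $963.18 = $34,674.48; Lender B costs 36 × $880.91 = $31,712.76.
Lender B is cheaper by $34,674.48 − $31,712.76 = $2,961.72.

Lender B by $2,962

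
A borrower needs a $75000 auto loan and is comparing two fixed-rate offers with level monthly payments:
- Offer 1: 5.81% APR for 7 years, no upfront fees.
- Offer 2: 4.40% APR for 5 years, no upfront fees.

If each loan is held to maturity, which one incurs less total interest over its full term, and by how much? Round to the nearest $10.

Offer 1: monthly rate = 5.81%/12 = 0.0048417; payment = 75,000 × 0.0048417 / (1 − (1+0.0048417)^−84) = $1,088.82.
Total interest on Offer 1 = 84 × $1,088.82 − $75,000 = $16,460.88.
Offer 2: at 4.40% the monthly rate is 0.0036667, so the payment is 75,000 × 0.0036667 / (1 − 1.0036667^−60) = $1,394.82.
Total interest on Offer 2 = 60 × $1,394.82 − $75,000 = $8,689.20.
Offer 2 is lower by $7,771.68.

Offer 2 by $7,770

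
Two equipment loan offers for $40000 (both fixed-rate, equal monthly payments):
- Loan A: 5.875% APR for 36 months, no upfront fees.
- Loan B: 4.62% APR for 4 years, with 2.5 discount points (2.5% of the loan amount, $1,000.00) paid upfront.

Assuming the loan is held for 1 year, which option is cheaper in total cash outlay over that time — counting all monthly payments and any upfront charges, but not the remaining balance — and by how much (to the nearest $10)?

Loan B by $2,600

Loan A: at 5.875% the monthly rate is 0.0048958, so the payment is 40,000 × 0.0048958 / (1 − 1.0048958^−36) = $1,214.61.
Loan B: monthly rate = 4.62%/12 = 0.0038500; payment = 40,000 × 0.0038500 / (1 − (1+0.0038500)^−48) = $914.30.
Over 12 months: Loan A costs 12 × $1,214.61 = $14,575.32; Loan B costs 12 × $914.30 + $1,000.00 = $11,971.60.
Loan B is cheaper by $14,575.32 − $11,971.60 = $2,603.72.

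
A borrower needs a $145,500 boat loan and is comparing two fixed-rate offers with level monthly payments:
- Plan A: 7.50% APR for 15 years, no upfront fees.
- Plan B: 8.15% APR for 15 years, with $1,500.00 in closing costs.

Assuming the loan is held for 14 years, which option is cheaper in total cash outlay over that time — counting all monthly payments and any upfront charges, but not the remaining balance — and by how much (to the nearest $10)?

Plan A by $10,620

Plan A: monthly rate = 7.5%/12 = 0.0062500; payment = 145,500 × 0.0062500 / (1 − (1+0.0062500)^−180) = $1,348.80.
Plan B: monthly rate = 8.15%/12 = 0.0067917; payment = 145,500 × 0.0067917 / (1 − (1+0.0067917)^−180) = $1,403.10.
Over 168 months: Plan A costs 168 × $1,348.80 = $226,598.40; Plan B costs 168 × $1,403.10 + $1,500.00 = $237,220.80.
Plan A is cheaper by $237,220.80 − $226,598.40 = $10,622.40.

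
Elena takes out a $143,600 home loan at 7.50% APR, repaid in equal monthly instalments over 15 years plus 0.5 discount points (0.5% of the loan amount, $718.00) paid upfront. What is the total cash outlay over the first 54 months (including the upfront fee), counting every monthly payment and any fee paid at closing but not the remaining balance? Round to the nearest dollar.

At 7.50% the monthly rate is 0.0062500, so the payment is 143,600 × 0.0062500 / (1 − 1.0062500^−180) = $1,331.19.
Total outlay = 54 × $1,331.19 + $718.00 = $72,602.26.

$72,602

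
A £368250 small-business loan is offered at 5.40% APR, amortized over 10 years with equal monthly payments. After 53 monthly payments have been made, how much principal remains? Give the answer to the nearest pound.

With monthly rate i = 5.4%/12 = 0.0045000, the balance after k of n payments is P · [(1+i)^n − (1+i)^k] / [(1+i)^n − 1].
(1+0.0045000)^120 = 1.71392941 and (1+0.0045000)^53 = 1.26866476, so the balance is 368,250 × (1.71392941 − 1.26866476) / (1.71392941 − 1) = £229,670.75.

£229,671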